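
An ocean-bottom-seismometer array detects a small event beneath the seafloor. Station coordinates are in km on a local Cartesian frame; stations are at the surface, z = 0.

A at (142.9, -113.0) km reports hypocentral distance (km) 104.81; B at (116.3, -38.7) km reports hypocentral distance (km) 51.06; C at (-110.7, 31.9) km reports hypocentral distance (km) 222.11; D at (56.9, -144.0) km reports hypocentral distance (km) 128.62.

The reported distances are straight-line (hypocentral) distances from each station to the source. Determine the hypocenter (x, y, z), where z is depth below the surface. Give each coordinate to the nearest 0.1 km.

x ≈ 97.1 km, y ≈ -31.1 km, depth ≈ 46.7 km

Each station gives a sphere (x−x_i)² + (y−y_i)² + z² = d_i² (stations at z=0).
Subtracting the A sphere from B and C: z² cancels, leaving linear equations in x and y:
-53.2 x + 148.6 y = -9788.02
-507.2 x + 289.8 y = -58265.03
Solving: x ≈ 97.104, y ≈ -31.104 km (keep extra digits for the depth step; rounded: 97.1, -31.1).
Then from the A sphere: z² = 104.81² − (x − 142.9)² − (y + 113.0)² with x = 97.104, y = -31.104, so z ≈ 46.700 ≈ 46.7 km.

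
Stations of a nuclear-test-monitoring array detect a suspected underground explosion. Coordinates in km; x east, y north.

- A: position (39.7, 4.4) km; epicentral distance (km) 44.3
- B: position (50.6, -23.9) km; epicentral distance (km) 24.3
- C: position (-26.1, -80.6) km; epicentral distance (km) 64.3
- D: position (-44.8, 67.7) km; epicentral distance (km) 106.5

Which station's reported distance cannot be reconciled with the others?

Solve using three stations at a time. Using A, C, D (subtract circle equations pairwise → linear system) gives (x, y) ≈ (6.9, -25.4).
Distances from that point to each station vs reported:
  A: calculated 44.3 vs reported 44.3 → residual 0.0 km
  B: calculated 43.7 vs reported 24.3 → residual 19.4 km
  C: calculated 64.3 vs reported 64.3 → residual 0.0 km
  D: calculated 106.5 vs reported 106.5 → residual 0.0 km
A, C, D are mutually consistent (residuals ≈ 0); B is off by 19.4 km.

B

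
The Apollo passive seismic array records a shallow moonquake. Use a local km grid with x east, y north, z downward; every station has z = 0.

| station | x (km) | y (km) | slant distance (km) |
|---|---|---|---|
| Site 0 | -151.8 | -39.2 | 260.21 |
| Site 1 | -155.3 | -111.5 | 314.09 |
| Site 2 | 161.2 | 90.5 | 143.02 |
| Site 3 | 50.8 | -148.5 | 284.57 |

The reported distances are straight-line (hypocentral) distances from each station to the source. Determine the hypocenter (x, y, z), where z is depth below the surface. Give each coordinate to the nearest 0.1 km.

Each station gives a sphere (x−x_i)² + (y−y_i)² + z² = d_i² (stations at z=0).
Subtracting the Site 0 sphere from Site 1 and Site 2: z² cancels, leaving linear equations in x and y:
-7.0 x − 144.6 y = -18972.82
626.0 x + 259.4 y = 56850.33
Solving: x ≈ 37.191, y ≈ 129.409 km (keep extra digits for the depth step; rounded: 37.2, 129.4).
Then from the Site 0 sphere: z² = 260.21² − (x + 151.8)² − (y + 39.2)² with x = 37.191, y = 129.409, so z ≈ 59.688 ≈ 59.7 km.
Check against Site 3 (with the unrounded solution): distance 284.57 ≈ 284.57 km. ✓

(37.2, 129.4, 59.7)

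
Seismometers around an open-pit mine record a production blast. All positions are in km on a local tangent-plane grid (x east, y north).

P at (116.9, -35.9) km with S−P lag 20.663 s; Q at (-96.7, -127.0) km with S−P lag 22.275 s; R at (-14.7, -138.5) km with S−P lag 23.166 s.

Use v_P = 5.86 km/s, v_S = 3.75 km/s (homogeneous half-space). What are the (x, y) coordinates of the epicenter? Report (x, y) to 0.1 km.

Distance from S−P lag: d = Δt · v_P v_S / (v_P − v_S) = Δt · (5.86·3.75)/(5.86−3.75) ≈ 10.4147·Δt.
So d_P = 215.20, d_Q = 231.99, d_R = 241.27 km.
Circle about each station: (x − 116.9)² + (y + 35.9)² = 215.20²; (x + 96.7)² + (y + 127.0)² = 231.99²; (x + 14.7)² + (y + 138.5)² = 241.27².
Subtracting the P equation from the Q and R equations removes the quadratic terms:
-427.2 x − 182.2 y = 3017.15
-263.2 x − 205.2 y = -7456.25
Solving the 2×2 system: x ≈ -49.8, y ≈ 100.2 km.
Check against P (with the unrounded x, y): √((x − 116.9)²+(y + 35.9)²) = 215.22 ≈ 215.20 km. ✓

(-49.8, 100.2)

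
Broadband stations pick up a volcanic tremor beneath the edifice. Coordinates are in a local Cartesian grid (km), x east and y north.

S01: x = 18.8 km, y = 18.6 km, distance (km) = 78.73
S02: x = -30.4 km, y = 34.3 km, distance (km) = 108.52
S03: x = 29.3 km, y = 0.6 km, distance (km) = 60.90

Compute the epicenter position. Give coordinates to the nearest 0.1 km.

23.3 km east, -60.0 km north

Circle about each station: (x − 18.8)² + (y − 18.6)² = 78.73²; (x + 30.4)² + (y − 34.3)² = 108.52²; (x − 29.3)² + (y − 0.6)² = 60.90².
Subtracting the S01 equation from the S02 and S03 equations removes the quadratic terms:
-98.4 x + 31.4 y = -4176.93
21.0 x − 36.0 y = 2649.05
Solving the 2×2 system: x ≈ 23.3, y ≈ -60.0 km.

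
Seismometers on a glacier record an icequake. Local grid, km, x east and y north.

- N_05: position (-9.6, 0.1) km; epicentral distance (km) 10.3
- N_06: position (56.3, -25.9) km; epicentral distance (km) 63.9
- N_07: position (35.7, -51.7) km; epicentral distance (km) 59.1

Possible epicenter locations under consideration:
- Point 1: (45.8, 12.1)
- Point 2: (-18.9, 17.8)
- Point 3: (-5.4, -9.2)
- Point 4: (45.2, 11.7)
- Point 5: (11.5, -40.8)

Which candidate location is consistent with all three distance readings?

Point 3

For each candidate, compare |candidate − station| to the reported distance:
Point 1: residuals N_05 46.4, N_06 24.5, N_07 5.5 → max 46.4 km
Point 2: residuals N_05 9.7, N_06 23.1, N_07 29.3 → max 29.3 km
Point 3: residuals N_05 0.1, N_06 0.0, N_07 0.0 → max 0.1 km
Point 4: residuals N_05 45.7, N_06 24.7, N_07 5.0 → max 45.7 km
Point 5: residuals N_05 35.7, N_06 16.7, N_07 32.6 → max 35.7 km
Only Point 3 has all residuals ≈ 0.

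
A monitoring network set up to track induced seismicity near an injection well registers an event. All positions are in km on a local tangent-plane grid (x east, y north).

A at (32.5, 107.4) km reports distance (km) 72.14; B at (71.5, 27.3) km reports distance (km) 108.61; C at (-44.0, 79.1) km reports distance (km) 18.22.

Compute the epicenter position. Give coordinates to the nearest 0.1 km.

-28.7 km east, 69.2 km north

Circle about each station: (x − 32.5)² + (y − 107.4)² = 72.14²; (x − 71.5)² + (y − 27.3)² = 108.61²; (x + 44.0)² + (y − 79.1)² = 18.22².
Subtracting the A equation from the B and C equations removes the quadratic terms:
78.0 x − 160.2 y = -13325.42
-153.0 x − 56.6 y = 474.01
Solving the 2×2 system: x ≈ -28.7, y ≈ 69.2 km.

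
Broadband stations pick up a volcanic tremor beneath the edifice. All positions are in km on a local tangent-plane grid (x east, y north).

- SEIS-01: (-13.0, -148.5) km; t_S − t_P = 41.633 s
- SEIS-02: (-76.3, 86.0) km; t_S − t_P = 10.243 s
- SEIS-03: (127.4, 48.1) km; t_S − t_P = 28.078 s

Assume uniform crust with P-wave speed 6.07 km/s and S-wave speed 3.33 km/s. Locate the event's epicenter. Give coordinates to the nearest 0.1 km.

Distance from S−P lag: d = Δt · v_P v_S / (v_P − v_S) = Δt · (6.07·3.33)/(6.07−3.33) ≈ 7.3770·Δt.
So d_SEIS-01 = 307.13, d_SEIS-02 = 75.56, d_SEIS-03 = 207.13 km.
Circle about each station: (x + 13.0)² + (y + 148.5)² = 307.13²; (x + 76.3)² + (y − 86.0)² = 75.56²; (x − 127.4)² + (y − 48.1)² = 207.13².
Subtracting the SEIS-01 equation from the SEIS-02 and SEIS-03 equations removes the quadratic terms:
-126.6 x + 469.0 y = 79615.96
280.8 x + 393.2 y = 47749.12
Solving the 2×2 system: x ≈ -49.1, y ≈ 156.5 km.

(-49.1, 156.5)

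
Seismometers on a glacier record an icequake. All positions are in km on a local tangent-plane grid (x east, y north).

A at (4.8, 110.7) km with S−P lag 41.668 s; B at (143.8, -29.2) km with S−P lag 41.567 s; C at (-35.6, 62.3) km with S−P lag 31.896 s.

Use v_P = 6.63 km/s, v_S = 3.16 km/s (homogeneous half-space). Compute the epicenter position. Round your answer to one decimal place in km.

x ≈ -89.1 km, y ≈ -122.7 km

Distance from S−P lag: d = Δt · v_P v_S / (v_P − v_S) = Δt · (6.63·3.16)/(6.63−3.16) ≈ 6.0377·Δt.
So d_A = 251.58, d_B = 250.97, d_C = 192.58 km.
Circle about each station: (x − 4.8)² + (y − 110.7)² = 251.58²; (x − 143.8)² + (y + 29.2)² = 250.97²; (x + 35.6)² + (y − 62.3)² = 192.58².
Subtracting pairs of circle equations eliminates x²+y² and gives linear equations (the radical axes):
278.0 x − 279.8 y = 9560.11
-80.8 x − 96.8 y = 19076.56
Solving the 2×2 system: x ≈ -89.1, y ≈ -122.7 km.
Check against A (with the unrounded x, y): √((x − 4.8)²+(y − 110.7)²) = 251.58 ≈ 251.58 km. ✓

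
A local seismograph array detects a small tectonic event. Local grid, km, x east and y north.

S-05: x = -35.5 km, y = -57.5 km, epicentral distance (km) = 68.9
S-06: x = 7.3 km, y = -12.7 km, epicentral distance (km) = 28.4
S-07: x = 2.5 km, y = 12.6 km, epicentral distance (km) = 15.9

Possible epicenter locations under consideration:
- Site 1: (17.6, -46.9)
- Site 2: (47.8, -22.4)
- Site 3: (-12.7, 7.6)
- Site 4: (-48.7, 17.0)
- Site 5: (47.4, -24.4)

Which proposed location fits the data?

Site 3

For each candidate, compare |candidate − station| to the reported distance:
Site 1: residuals S-05 14.8, S-06 7.3, S-07 45.5 → max 45.5 km
Site 2: residuals S-05 21.5, S-06 13.2, S-07 41.3 → max 41.3 km
Site 3: residuals S-05 0.1, S-06 0.1, S-07 0.1 → max 0.1 km
Site 4: residuals S-05 6.8, S-06 35.0, S-07 35.5 → max 35.5 km
Site 5: residuals S-05 20.4, S-06 13.4, S-07 42.3 → max 42.3 km
Only Site 3 has all residuals ≈ 0.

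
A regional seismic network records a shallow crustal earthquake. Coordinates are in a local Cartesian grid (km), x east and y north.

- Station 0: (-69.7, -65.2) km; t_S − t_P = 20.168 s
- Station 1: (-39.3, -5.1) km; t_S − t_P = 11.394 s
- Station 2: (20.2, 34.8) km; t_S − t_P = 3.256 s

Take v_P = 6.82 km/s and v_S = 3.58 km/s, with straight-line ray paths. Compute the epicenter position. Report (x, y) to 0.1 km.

Distance from S−P lag: d = Δt · v_P v_S / (v_P − v_S) = Δt · (6.82·3.58)/(6.82−3.58) ≈ 7.5357·Δt.
So d_Station 0 = 151.98, d_Station 1 = 85.86, d_Station 2 = 24.54 km.
Circle about each station: (x + 69.7)² + (y + 65.2)² = 151.98²; (x + 39.3)² + (y + 5.1)² = 85.86²; (x − 20.2)² + (y − 34.8)² = 24.54².
Subtracting pairs of circle equations eliminates x²+y² and gives linear equations (the radical axes):
60.8 x + 120.2 y = 8187.35
179.8 x + 200.0 y = 15005.66
Solving the 2×2 system: x ≈ 17.6, y ≈ 59.2 km.
Check against Station 0 (with the unrounded x, y): √((x + 69.7)²+(y + 65.2)²) = 151.98 ≈ 151.98 km. ✓

17.6 km east, 59.2 km north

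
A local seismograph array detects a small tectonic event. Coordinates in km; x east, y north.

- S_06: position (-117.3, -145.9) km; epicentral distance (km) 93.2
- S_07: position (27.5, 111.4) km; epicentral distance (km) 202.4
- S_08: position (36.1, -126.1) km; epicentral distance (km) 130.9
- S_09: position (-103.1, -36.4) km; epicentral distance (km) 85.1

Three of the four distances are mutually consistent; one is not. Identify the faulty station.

Solve using three stations at a time. Using S_06, S_07, S_08 (subtract circle equations pairwise → linear system) gives (x, y) ≈ (-77.8, -61.5).
Distances from that point to each station vs reported:
  S_06: calculated 93.2 vs reported 93.2 → residual 0.0 km
  S_07: calculated 202.4 vs reported 202.4 → residual 0.0 km
  S_08: calculated 130.9 vs reported 130.9 → residual 0.0 km
  S_09: calculated 35.7 vs reported 85.1 → residual 49.4 km
S_06, S_07, S_08 are mutually consistent (residuals ≈ 0); S_09 is off by 49.4 km.

S_09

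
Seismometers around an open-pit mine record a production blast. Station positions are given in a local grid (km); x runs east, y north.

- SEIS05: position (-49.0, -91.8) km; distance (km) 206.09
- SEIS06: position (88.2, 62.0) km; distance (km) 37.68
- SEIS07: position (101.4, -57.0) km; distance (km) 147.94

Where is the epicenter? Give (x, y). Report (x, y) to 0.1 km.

57.9 km east, 84.4 km north

Circle about each station: (x + 49.0)² + (y + 91.8)² = 206.09²; (x − 88.2)² + (y − 62.0)² = 37.68²; (x − 101.4)² + (y + 57.0)² = 147.94².
Subtracting the SEIS05 equation from the SEIS06 and SEIS07 equations removes the quadratic terms:
274.4 x + 307.6 y = 41848.31
300.8 x + 69.6 y = 23289.56
Solving the 2×2 system: x ≈ 57.9, y ≈ 84.4 km.
Check against SEIS05 (with the unrounded x, y): √((x + 49.0)²+(y + 91.8)²) = 206.09 ≈ 206.09 km. ✓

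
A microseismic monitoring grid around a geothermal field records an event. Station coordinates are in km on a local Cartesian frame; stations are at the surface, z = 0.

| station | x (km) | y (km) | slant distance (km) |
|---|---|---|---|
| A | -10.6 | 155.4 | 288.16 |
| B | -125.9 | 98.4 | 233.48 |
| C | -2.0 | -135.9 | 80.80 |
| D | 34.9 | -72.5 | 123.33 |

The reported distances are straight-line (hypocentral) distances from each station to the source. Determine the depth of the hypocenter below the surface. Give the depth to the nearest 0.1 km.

Each station gives a sphere (x−x_i)² + (y−y_i)² + z² = d_i² (stations at z=0).
Subtracting the A sphere from B and C: z² cancels, leaving linear equations in x and y:
-230.6 x − 114.0 y = 29795.13
17.2 x − 582.6 y = 70718.84
Solving: x ≈ -68.203, y ≈ -123.398 km (keep extra digits for the depth step; rounded: -68.2, -123.4).
Then from the A sphere: z² = 288.16² − (x + 10.6)² − (y − 155.4)² with x = -68.203, y = -123.398, so z ≈ 44.607 ≈ 44.6 km.
Check against D (with the unrounded solution): distance 123.33 ≈ 123.33 km. ✓

z ≈ 44.6 km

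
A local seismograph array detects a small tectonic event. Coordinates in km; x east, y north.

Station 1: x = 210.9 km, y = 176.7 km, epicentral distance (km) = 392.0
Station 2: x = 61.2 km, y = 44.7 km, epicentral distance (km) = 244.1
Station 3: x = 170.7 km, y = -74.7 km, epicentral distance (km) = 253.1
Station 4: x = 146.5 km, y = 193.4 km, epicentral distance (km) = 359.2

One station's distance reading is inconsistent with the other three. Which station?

Station 2

Solve using three stations at a time. Using Station 1, Station 3, Station 4 (subtract circle equations pairwise → linear system) gives (x, y) ≈ (-82.3, -83.5).
Distances from that point to each station vs reported:
  Station 1: calculated 392.0 vs reported 392.0 → residual 0.0 km
  Station 2: calculated 192.4 vs reported 244.1 → residual 51.7 km
  Station 3: calculated 253.1 vs reported 253.1 → residual 0.0 km
  Station 4: calculated 359.2 vs reported 359.2 → residual 0.0 km
Station 1, Station 3, Station 4 are mutually consistent (residuals ≈ 0); Station 2 is off by 51.7 km.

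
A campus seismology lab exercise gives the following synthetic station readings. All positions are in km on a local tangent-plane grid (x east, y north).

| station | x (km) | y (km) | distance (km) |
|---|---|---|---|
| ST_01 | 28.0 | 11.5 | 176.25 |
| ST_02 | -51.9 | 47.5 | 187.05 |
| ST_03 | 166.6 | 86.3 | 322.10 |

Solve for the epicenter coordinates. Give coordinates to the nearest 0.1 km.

x ≈ -63.4 km, y ≈ -139.2 km

Circle about each station: (x − 28.0)² + (y − 11.5)² = 176.25²; (x + 51.9)² + (y − 47.5)² = 187.05²; (x − 166.6)² + (y − 86.3)² = 322.10².
Subtracting pairs of circle equations eliminates x²+y² and gives linear equations (the radical axes):
-159.8 x + 72.0 y = 109.97
277.2 x + 149.6 y = -38397.35
Solving the 2×2 system: x ≈ -63.4, y ≈ -139.2 km.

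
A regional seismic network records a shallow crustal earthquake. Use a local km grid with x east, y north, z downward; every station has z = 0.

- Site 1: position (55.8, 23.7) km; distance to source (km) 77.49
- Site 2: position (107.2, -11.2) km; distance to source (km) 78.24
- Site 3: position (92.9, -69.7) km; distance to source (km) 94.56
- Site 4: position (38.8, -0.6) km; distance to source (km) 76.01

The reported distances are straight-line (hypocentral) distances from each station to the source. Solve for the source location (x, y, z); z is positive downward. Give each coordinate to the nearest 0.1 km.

Each station gives a sphere (x−x_i)² + (y−y_i)² + z² = d_i² (stations at z=0).
Subtracting the Site 1 sphere from Site 2 and Site 3: z² cancels, leaving linear equations in x and y:
102.8 x − 69.8 y = 7825.15
74.2 x − 186.8 y = 6876.28
Solving: x ≈ 70.007, y ≈ -9.003 km (keep extra digits for the depth step; rounded: 70.0, -9.0).
Then from the Site 1 sphere: z² = 77.49² − (x − 55.8)² − (y − 23.7)² with x = 70.007, y = -9.003, so z ≈ 68.800 ≈ 68.8 km.

x ≈ 70.0 km, y ≈ -9.0 km, depth ≈ 68.8 km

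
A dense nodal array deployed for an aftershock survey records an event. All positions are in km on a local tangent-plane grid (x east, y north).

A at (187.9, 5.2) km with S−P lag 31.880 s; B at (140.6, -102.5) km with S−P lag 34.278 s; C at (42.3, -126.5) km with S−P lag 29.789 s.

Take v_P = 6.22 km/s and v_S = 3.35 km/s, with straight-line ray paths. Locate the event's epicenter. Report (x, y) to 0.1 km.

Distance from S−P lag: d = Δt · v_P v_S / (v_P − v_S) = Δt · (6.22·3.35)/(6.22−3.35) ≈ 7.2603·Δt.
So d_A = 231.46, d_B = 248.87, d_C = 216.28 km.
Circle about each station: (x − 187.9)² + (y − 5.2)² = 231.46²; (x − 140.6)² + (y + 102.5)² = 248.87²; (x − 42.3)² + (y + 126.5)² = 216.28².
Subtracting the A equation from the B and C equations removes the quadratic terms:
-94.6 x − 215.4 y = -13421.39
-291.2 x − 263.4 y = -10745.22
Solving the 2×2 system: x ≈ -32.3, y ≈ 76.5 km.

x ≈ -32.3 km, y ≈ 76.5 km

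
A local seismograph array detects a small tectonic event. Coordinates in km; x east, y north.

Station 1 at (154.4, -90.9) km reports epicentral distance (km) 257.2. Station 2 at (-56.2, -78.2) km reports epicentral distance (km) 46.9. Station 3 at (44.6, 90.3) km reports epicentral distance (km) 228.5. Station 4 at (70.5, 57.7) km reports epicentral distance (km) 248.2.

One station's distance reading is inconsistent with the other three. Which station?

Solve using three stations at a time. Using Station 1, Station 2, Station 3 (subtract circle equations pairwise → linear system) gives (x, y) ≈ (-102.7, -84.4).
Distances from that point to each station vs reported:
  Station 1: calculated 257.2 vs reported 257.2 → residual 0.0 km
  Station 2: calculated 46.9 vs reported 46.9 → residual 0.0 km
  Station 3: calculated 228.5 vs reported 228.5 → residual 0.0 km
  Station 4: calculated 224.0 vs reported 248.2 → residual 24.2 km
Station 1, Station 2, Station 3 are mutually consistent (residuals ≈ 0); Station 4 is off by 24.2 km.

Station 4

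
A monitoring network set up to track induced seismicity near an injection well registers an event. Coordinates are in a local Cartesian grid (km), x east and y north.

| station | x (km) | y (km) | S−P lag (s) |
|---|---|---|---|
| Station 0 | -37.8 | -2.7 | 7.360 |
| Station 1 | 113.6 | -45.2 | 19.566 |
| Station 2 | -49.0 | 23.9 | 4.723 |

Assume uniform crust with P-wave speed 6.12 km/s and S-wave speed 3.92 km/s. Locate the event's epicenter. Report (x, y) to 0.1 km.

(-63.9, 73.2)

Distance from S−P lag: d = Δt · v_P v_S / (v_P − v_S) = Δt · (6.12·3.92)/(6.12−3.92) ≈ 10.9047·Δt.
So d_Station 0 = 80.26, d_Station 1 = 213.36, d_Station 2 = 51.50 km.
Circle about each station: (x + 37.8)² + (y + 2.7)² = 80.26²; (x − 113.6)² + (y + 45.2)² = 213.36²; (x + 49.0)² + (y − 23.9)² = 51.50².
Subtracting the Station 0 equation from the Station 1 and Station 2 equations removes the quadratic terms:
302.8 x − 85.0 y = -25568.95
-22.4 x + 53.2 y = 5325.50
Solving the 2×2 system: x ≈ -63.9, y ≈ 73.2 km.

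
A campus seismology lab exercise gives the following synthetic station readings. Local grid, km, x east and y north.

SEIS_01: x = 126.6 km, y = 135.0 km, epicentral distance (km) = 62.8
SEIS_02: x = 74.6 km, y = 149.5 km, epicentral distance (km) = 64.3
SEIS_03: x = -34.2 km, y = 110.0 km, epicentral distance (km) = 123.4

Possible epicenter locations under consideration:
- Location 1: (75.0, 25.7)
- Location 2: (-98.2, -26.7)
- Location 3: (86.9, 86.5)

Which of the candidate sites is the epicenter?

Location 3

For each candidate, compare |candidate − station| to the reported distance:
Location 1: residuals SEIS_01 58.1, SEIS_02 59.5, SEIS_03 14.6 → max 59.5 km
Location 2: residuals SEIS_01 214.1, SEIS_02 182.5, SEIS_03 27.5 → max 214.1 km
Location 3: residuals SEIS_01 0.1, SEIS_02 0.1, SEIS_03 0.0 → max 0.1 km
Only Location 3 has all residuals ≈ 0.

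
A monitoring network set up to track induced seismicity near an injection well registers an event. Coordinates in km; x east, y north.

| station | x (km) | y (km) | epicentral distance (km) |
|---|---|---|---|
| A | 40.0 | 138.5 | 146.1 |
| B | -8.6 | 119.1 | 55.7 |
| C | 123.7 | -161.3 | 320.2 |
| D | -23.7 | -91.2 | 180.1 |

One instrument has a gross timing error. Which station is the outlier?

B

Solve using three stations at a time. Using A, C, D (subtract circle equations pairwise → linear system) gives (x, y) ≈ (-91.8, 75.5).
Distances from that point to each station vs reported:
  A: calculated 146.1 vs reported 146.1 → residual 0.0 km
  B: calculated 93.9 vs reported 55.7 → residual 38.2 km
  C: calculated 320.2 vs reported 320.2 → residual 0.0 km
  D: calculated 180.1 vs reported 180.1 → residual 0.0 km
A, C, D are mutually consistent (residuals ≈ 0); B is off by 38.2 km.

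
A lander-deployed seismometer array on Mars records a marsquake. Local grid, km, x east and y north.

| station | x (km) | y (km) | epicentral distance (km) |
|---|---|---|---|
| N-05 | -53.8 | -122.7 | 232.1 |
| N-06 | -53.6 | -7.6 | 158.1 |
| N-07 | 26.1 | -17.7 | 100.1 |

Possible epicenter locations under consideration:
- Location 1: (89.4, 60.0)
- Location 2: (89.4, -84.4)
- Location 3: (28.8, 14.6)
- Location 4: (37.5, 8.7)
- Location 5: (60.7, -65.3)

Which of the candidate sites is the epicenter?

Location 1

For each candidate, compare |candidate − station| to the reported distance:
Location 1: residuals N-05 0.0, N-06 0.1, N-07 0.1 → max 0.1 km
Location 2: residuals N-05 83.9, N-06 4.2, N-07 8.1 → max 83.9 km
Location 3: residuals N-05 71.9, N-06 72.8, N-07 67.7 → max 72.8 km
Location 4: residuals N-05 72.1, N-06 65.6, N-07 71.3 → max 72.1 km
Location 5: residuals N-05 104.0, N-06 30.1, N-07 41.3 → max 104.0 km
Only Location 1 has all residuals ≈ 0.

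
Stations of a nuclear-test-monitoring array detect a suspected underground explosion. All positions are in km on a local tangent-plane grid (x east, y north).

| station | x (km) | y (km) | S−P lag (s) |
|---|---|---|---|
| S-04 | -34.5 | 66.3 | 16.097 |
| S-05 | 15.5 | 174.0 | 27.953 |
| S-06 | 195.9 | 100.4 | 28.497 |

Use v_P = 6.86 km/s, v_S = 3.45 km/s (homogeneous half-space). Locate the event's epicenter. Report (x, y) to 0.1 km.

Distance from S−P lag: d = Δt · v_P v_S / (v_P − v_S) = Δt · (6.86·3.45)/(6.86−3.45) ≈ 6.9405·Δt.
So d_S-04 = 111.72, d_S-05 = 194.01, d_S-06 = 197.78 km.
Circle about each station: (x + 34.5)² + (y − 66.3)² = 111.72²; (x − 15.5)² + (y − 174.0)² = 194.01²; (x − 195.9)² + (y − 100.4)² = 197.78².
Subtracting the S-04 equation from the S-05 and S-06 equations removes the quadratic terms:
100.0 x + 215.4 y = -228.21
460.8 x + 68.2 y = 16235.46
Solving the 2×2 system: x ≈ 38.0, y ≈ -18.7 km.

x ≈ 38.0 km, y ≈ -18.7 km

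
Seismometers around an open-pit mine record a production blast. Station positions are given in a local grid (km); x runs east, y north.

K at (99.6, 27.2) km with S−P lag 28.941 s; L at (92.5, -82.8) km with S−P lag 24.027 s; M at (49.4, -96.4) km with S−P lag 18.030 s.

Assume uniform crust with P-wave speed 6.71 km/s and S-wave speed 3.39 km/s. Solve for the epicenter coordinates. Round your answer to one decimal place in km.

-71.8 km east, -72.5 km north

Distance from S−P lag: d = Δt · v_P v_S / (v_P − v_S) = Δt · (6.71·3.39)/(6.71−3.39) ≈ 6.8515·Δt.
So d_K = 198.29, d_L = 164.62, d_M = 123.53 km.
Circle about each station: (x − 99.6)² + (y − 27.2)² = 198.29²; (x − 92.5)² + (y + 82.8)² = 164.62²; (x − 49.4)² + (y + 96.4)² = 123.53².
Subtracting the K equation from the L and M equations removes the quadratic terms:
-14.2 x − 220.0 y = 16971.27
-100.4 x − 247.2 y = 25132.58
Solving the 2×2 system: x ≈ -71.8, y ≈ -72.5 km.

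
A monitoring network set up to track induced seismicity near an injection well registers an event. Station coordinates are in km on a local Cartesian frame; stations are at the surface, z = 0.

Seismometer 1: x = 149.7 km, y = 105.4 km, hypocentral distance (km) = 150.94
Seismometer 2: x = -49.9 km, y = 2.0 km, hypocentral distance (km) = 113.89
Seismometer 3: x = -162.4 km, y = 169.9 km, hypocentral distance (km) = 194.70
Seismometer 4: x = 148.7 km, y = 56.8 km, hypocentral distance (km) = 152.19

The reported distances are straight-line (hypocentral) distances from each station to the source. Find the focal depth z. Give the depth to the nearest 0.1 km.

z ≈ 47.8 km

Each station gives a sphere (x−x_i)² + (y−y_i)² + z² = d_i² (stations at z=0).
Subtracting the Seismometer 1 sphere from Seismometer 2 and Seismometer 3: z² cancels, leaving linear equations in x and y:
-399.2 x − 206.8 y = -21213.29
-624.2 x + 129.0 y = 6595.31
Solving: x ≈ 7.601, y ≈ 87.906 km (keep extra digits for the depth step; rounded: 7.6, 87.9).
Then from the Seismometer 1 sphere: z² = 150.94² − (x − 149.7)² − (y − 105.4)² with x = 7.601, y = 87.906, so z ≈ 47.799 ≈ 47.8 km.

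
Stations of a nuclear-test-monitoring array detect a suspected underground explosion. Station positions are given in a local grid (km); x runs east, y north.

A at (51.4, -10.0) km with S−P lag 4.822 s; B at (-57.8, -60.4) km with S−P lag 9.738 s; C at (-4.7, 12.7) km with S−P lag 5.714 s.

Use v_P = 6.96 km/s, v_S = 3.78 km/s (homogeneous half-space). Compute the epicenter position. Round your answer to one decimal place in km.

Distance from S−P lag: d = Δt · v_P v_S / (v_P − v_S) = Δt · (6.96·3.78)/(6.96−3.78) ≈ 8.2732·Δt.
So d_A = 39.89, d_B = 80.56, d_C = 47.27 km.
Circle about each station: (x − 51.4)² + (y + 10.0)² = 39.89²; (x + 57.8)² + (y + 60.4)² = 80.56²; (x + 4.7)² + (y − 12.7)² = 47.27².
Subtracting the A equation from the B and C equations removes the quadratic terms:
-218.4 x − 100.8 y = -651.66
-112.2 x + 45.4 y = -3201.82
Solving the 2×2 system: x ≈ 16.6, y ≈ -29.5 km.

(16.6, -29.5)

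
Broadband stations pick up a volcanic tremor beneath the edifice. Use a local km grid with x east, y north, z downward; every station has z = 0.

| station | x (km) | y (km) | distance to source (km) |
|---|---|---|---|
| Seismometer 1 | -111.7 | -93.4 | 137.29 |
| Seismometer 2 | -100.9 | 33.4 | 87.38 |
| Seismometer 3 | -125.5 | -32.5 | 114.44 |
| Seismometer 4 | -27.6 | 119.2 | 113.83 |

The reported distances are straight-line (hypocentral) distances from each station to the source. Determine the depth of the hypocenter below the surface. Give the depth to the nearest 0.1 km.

Each station gives a sphere (x−x_i)² + (y−y_i)² + z² = d_i² (stations at z=0).
Subtracting the Seismometer 1 sphere from Seismometer 2 and Seismometer 3: z² cancels, leaving linear equations in x and y:
21.6 x + 253.6 y = 1309.20
-27.6 x + 121.8 y = 1358.08
Solving: x ≈ -19.205, y ≈ 6.798 km (keep extra digits for the depth step; rounded: -19.2, 6.8).
Then from the Seismometer 1 sphere: z² = 137.29² − (x + 111.7)² − (y + 93.4)² with x = -19.205, y = 6.798, so z ≈ 15.924 ≈ 15.9 km.

z ≈ 15.9 km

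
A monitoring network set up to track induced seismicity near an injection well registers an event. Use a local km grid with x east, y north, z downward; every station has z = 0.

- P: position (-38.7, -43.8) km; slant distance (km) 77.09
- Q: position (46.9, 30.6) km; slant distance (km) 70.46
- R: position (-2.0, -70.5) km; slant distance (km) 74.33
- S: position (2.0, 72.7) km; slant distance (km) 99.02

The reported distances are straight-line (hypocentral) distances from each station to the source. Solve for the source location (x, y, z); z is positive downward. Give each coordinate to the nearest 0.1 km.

Each station gives a sphere (x−x_i)² + (y−y_i)² + z² = d_i² (stations at z=0).
Subtracting the P sphere from Q and R: z² cancels, leaving linear equations in x and y:
171.2 x + 148.8 y = 698.10
73.4 x − 53.4 y = 1976.04
Solving: x ≈ 16.513, y ≈ -14.307 km (keep extra digits for the depth step; rounded: 16.5, -14.3).
Then from the P sphere: z² = 77.09² − (x + 38.7)² − (y + 43.8)² with x = 16.513, y = -14.307, so z ≈ 44.995 ≈ 45.0 km.

(16.5, -14.3, 45.0)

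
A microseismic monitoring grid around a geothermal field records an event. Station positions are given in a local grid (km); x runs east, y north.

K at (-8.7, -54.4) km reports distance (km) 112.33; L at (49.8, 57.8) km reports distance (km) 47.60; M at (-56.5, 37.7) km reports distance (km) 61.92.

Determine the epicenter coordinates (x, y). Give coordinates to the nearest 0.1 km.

Circle about each station: (x + 8.7)² + (y + 54.4)² = 112.33²; (x − 49.8)² + (y − 57.8)² = 47.60²; (x + 56.5)² + (y − 37.7)² = 61.92².
Subtracting the K equation from the L and M equations removes the quadratic terms:
117.0 x + 224.4 y = 13138.10
-95.6 x + 184.2 y = 10362.43
Solving the 2×2 system: x ≈ 2.2, y ≈ 57.4 km.

x ≈ 2.2 km, y ≈ 57.4 km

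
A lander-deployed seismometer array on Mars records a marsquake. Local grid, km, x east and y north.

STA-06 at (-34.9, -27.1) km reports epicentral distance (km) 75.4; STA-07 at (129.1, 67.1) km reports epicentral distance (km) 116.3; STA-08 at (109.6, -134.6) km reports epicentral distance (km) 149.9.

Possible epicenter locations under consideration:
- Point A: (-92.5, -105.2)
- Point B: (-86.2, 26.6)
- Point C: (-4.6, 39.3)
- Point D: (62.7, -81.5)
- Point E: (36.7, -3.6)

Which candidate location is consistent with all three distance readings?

For each candidate, compare |candidate − station| to the reported distance:
Point A: residuals STA-06 21.6, STA-07 164.4, STA-08 54.3 → max 164.4 km
Point B: residuals STA-06 1.1, STA-07 102.8, STA-08 103.7 → max 103.7 km
Point C: residuals STA-06 2.4, STA-07 20.3, STA-08 58.1 → max 58.1 km
Point D: residuals STA-06 36.3, STA-07 46.5, STA-08 79.1 → max 79.1 km
Point E: residuals STA-06 0.0, STA-07 0.0, STA-08 0.0 → max 0.0 km
Only Point E has all residuals ≈ 0.

Point E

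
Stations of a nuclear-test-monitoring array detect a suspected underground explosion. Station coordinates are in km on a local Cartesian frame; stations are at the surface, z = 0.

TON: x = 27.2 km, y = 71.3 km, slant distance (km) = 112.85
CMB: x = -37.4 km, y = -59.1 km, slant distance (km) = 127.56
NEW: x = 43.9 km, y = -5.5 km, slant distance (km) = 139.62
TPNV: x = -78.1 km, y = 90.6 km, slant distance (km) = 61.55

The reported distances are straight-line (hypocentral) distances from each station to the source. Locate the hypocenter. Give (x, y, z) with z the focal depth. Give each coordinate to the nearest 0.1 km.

x ≈ -73.0 km, y ≈ 53.3 km, depth ≈ 48.7 km

Each station gives a sphere (x−x_i)² + (y−y_i)² + z² = d_i² (stations at z=0).
Subtracting the TON sphere from CMB and NEW: z² cancels, leaving linear equations in x and y:
-129.2 x − 260.8 y = -4468.39
33.4 x − 153.6 y = -10624.69
Solving: x ≈ -73.000, y ≈ 53.297 km (keep extra digits for the depth step; rounded: -73.0, 53.3).
Then from the TON sphere: z² = 112.85² − (x − 27.2)² − (y − 71.3)² with x = -73.000, y = 53.297, so z ≈ 48.693 ≈ 48.7 km.
Check against TPNV (with the unrounded solution): distance 61.55 ≈ 61.55 km. ✓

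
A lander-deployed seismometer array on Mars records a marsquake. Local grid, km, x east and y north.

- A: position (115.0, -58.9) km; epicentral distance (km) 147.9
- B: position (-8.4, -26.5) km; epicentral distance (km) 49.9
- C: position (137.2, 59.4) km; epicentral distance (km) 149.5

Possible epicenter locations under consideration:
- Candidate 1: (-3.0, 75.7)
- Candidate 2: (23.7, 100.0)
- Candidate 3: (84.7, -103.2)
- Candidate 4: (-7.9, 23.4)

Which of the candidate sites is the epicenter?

Candidate 4

For each candidate, compare |candidate − station| to the reported distance:
Candidate 1: residuals A 31.1, B 52.4, C 8.4 → max 52.4 km
Candidate 2: residuals A 35.4, B 80.6, C 29.0 → max 80.6 km
Candidate 3: residuals A 94.2, B 70.7, C 21.4 → max 94.2 km
Candidate 4: residuals A 0.0, B 0.0, C 0.0 → max 0.0 km
Only Candidate 4 has all residuals ≈ 0.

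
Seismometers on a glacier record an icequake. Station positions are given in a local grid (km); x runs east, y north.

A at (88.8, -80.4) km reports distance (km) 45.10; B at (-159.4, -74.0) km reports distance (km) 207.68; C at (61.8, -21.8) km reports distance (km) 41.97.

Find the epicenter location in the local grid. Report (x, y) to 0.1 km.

(47.9, -61.4)

Circle about each station: (x − 88.8)² + (y + 80.4)² = 45.10²; (x + 159.4)² + (y + 74.0)² = 207.68²; (x − 61.8)² + (y + 21.8)² = 41.97².
Subtracting the A equation from the B and C equations removes the quadratic terms:
-496.4 x + 12.8 y = -24562.21
-54.0 x + 117.2 y = -9782.59
Solving the 2×2 system: x ≈ 47.9, y ≈ -61.4 km.
Check against A (with the unrounded x, y): √((x − 88.8)²+(y + 80.4)²) = 45.10 ≈ 45.10 km. ✓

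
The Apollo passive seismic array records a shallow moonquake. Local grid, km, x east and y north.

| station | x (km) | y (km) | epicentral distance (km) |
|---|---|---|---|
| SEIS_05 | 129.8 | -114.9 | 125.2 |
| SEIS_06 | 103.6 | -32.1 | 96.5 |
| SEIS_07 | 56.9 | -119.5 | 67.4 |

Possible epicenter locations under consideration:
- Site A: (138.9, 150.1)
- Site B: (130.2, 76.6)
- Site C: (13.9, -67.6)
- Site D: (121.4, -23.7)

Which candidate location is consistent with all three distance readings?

Site C

For each candidate, compare |candidate − station| to the reported distance:
Site A: residuals SEIS_05 140.0, SEIS_06 89.1, SEIS_07 214.4 → max 214.4 km
Site B: residuals SEIS_05 66.3, SEIS_06 15.4, SEIS_07 142.0 → max 142.0 km
Site C: residuals SEIS_05 0.0, SEIS_06 0.0, SEIS_07 0.0 → max 0.0 km
Site D: residuals SEIS_05 33.6, SEIS_06 76.8, SEIS_07 48.1 → max 76.8 km
Only Site C has all residuals ≈ 0.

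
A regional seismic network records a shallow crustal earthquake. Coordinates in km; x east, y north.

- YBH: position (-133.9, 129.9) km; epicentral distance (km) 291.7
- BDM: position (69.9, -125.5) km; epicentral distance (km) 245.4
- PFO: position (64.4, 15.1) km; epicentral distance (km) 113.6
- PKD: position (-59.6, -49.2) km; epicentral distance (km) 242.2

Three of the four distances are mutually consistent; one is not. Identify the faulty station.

Solve using three stations at a time. Using BDM, PFO, PKD (subtract circle equations pairwise → linear system) gives (x, y) ≈ (118.4, 115.1).
Distances from that point to each station vs reported:
  YBH: calculated 252.7 vs reported 291.7 → residual 39.0 km
  BDM: calculated 245.4 vs reported 245.4 → residual 0.0 km
  PFO: calculated 113.6 vs reported 113.6 → residual 0.0 km
  PKD: calculated 242.2 vs reported 242.2 → residual 0.0 km
BDM, PFO, PKD are mutually consistent (residuals ≈ 0); YBH is off by 39.0 km.

YBH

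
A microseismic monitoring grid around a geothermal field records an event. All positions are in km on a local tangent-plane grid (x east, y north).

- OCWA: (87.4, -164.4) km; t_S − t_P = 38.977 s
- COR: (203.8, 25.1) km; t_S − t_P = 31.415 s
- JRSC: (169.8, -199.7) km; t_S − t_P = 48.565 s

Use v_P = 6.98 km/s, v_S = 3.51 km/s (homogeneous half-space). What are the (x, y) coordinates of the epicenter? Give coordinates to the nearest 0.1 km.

(-7.0, 94.1)

Distance from S−P lag: d = Δt · v_P v_S / (v_P − v_S) = Δt · (6.98·3.51)/(6.98−3.51) ≈ 7.0605·Δt.
So d_OCWA = 275.20, d_COR = 221.80, d_JRSC = 342.89 km.
Circle about each station: (x − 87.4)² + (y + 164.4)² = 275.20²; (x − 203.8)² + (y − 25.1)² = 221.80²; (x − 169.8)² + (y + 199.7)² = 342.89².
Subtracting pairs of circle equations eliminates x²+y² and gives linear equations (the radical axes):
232.8 x + 379.0 y = 34038.13
164.8 x − 70.6 y = -7792.50
Solving the 2×2 system: x ≈ -7.0, y ≈ 94.1 km.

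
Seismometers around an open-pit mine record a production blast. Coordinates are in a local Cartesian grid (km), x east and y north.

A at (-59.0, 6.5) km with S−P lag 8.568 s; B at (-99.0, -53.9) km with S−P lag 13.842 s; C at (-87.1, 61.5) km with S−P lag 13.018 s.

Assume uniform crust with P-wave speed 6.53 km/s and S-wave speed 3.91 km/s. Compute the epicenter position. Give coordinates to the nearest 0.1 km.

x ≈ 24.3 km, y ≈ 0.8 km

Distance from S−P lag: d = Δt · v_P v_S / (v_P − v_S) = Δt · (6.53·3.91)/(6.53−3.91) ≈ 9.7452·Δt.
So d_A = 83.50, d_B = 134.89, d_C = 126.86 km.
Circle about each station: (x + 59.0)² + (y − 6.5)² = 83.50²; (x + 99.0)² + (y + 53.9)² = 134.89²; (x + 87.1)² + (y − 61.5)² = 126.86².
Subtracting pairs of circle equations eliminates x²+y² and gives linear equations (the radical axes):
-80.0 x − 120.8 y = -2040.10
-56.2 x + 110.0 y = -1275.80
Solving the 2×2 system: x ≈ 24.3, y ≈ 0.8 km.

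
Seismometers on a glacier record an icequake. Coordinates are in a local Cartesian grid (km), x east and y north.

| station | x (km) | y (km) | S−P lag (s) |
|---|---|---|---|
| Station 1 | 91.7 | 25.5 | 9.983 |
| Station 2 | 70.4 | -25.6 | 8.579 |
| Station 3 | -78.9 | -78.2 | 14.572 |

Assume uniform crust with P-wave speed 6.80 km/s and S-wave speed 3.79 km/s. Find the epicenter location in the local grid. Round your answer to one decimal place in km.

x ≈ 7.3 km, y ≈ 12.0 km

Distance from S−P lag: d = Δt · v_P v_S / (v_P − v_S) = Δt · (6.80·3.79)/(6.80−3.79) ≈ 8.5621·Δt.
So d_Station 1 = 85.48, d_Station 2 = 73.45, d_Station 3 = 124.77 km.
Circle about each station: (x − 91.7)² + (y − 25.5)² = 85.48²; (x − 70.4)² + (y + 25.6)² = 73.45²; (x + 78.9)² + (y + 78.2)² = 124.77².
Subtracting the Station 1 equation from the Station 2 and Station 3 equations removes the quadratic terms:
-42.6 x − 102.2 y = -1535.69
-341.2 x − 207.4 y = -4979.41
Solving the 2×2 system: x ≈ 7.3, y ≈ 12.0 km.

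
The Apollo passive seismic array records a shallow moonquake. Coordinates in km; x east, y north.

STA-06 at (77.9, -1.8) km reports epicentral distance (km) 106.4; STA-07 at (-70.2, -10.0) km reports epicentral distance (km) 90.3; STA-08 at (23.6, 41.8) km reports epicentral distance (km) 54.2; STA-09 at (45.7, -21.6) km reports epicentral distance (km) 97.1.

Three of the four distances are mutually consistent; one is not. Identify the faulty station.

STA-08

Solve using three stations at a time. Using STA-06, STA-07, STA-09 (subtract circle equations pairwise → linear system) gives (x, y) ≈ (-10.4, 57.9).
Distances from that point to each station vs reported:
  STA-06: calculated 106.6 vs reported 106.4 → residual 0.2 km
  STA-07: calculated 90.5 vs reported 90.3 → residual 0.2 km
  STA-08: calculated 37.6 vs reported 54.2 → residual 16.6 km
  STA-09: calculated 97.3 vs reported 97.1 → residual 0.2 km
STA-06, STA-07, STA-09 are mutually consistent (residuals ≈ 0); STA-08 is off by 16.6 km.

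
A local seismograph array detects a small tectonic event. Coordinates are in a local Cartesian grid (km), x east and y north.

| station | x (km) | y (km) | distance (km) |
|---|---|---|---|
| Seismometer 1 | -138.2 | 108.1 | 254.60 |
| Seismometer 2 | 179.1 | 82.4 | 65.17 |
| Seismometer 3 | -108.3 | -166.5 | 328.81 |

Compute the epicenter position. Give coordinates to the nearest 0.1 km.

114.3 km east, 75.5 km north

Circle about each station: (x + 138.2)² + (y − 108.1)² = 254.60²; (x − 179.1)² + (y − 82.4)² = 65.17²; (x + 108.3)² + (y + 166.5)² = 328.81².
Subtracting the Seismometer 1 equation from the Seismometer 2 and Seismometer 3 equations removes the quadratic terms:
634.6 x − 51.4 y = 68655.75
59.8 x − 549.2 y = -34628.57
Solving the 2×2 system: x ≈ 114.3, y ≈ 75.5 km.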